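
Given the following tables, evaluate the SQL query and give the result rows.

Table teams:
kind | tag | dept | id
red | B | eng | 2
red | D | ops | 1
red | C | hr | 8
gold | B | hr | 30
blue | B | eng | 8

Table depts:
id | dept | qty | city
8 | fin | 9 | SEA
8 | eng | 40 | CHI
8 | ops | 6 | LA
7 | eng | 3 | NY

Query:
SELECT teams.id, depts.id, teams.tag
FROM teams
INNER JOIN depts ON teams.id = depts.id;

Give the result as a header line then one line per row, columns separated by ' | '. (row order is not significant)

== RESULT ==
teams.id | depts.id | teams.tag
8 | 8 | C
8 | 8 | C
8 | 8 | C
8 | 8 | B
8 | 8 | B
8 | 8 | B

Derivation:
After JOIN depts (6 rows):
teams.kind | teams.tag | teams.dept | teams.id | depts.id | depts.dept | depts.qty | depts.city
red | C | hr | 8 | 8 | fin | 9 | SEA
red | C | hr | 8 | 8 | eng | 40 | CHI
red | C | hr | 8 | 8 | ops | 6 | LA
blue | B | eng | 8 | 8 | fin | 9 | SEA
blue | B | eng | 8 | 8 | eng | 40 | CHI
blue | B | eng | 8 | 8 | ops | 6 | LA
After SELECT (6 rows):
teams.id | depts.id | teams.tag
8 | 8 | C
8 | 8 | C
8 | 8 | C
8 | 8 | B
8 | 8 | B
8 | 8 | B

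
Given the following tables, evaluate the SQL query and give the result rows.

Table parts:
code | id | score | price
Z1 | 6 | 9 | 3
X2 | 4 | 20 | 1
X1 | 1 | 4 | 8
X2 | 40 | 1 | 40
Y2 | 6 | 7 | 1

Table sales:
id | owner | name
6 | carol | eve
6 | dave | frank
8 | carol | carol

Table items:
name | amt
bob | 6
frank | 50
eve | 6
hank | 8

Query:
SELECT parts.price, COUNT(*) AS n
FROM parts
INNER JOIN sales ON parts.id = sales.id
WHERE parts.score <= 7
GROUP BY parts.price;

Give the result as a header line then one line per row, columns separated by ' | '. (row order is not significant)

== RESULT ==
parts.price | n
1 | 2

Derivation:
After JOIN sales (4 rows):
parts.code | parts.id | parts.score | parts.price | sales.id | sales.owner | sales.name
Z1 | 6 | 9 | 3 | 6 | carol | eve
Z1 | 6 | 9 | 3 | 6 | dave | frank
Y2 | 6 | 7 | 1 | 6 | carol | eve
Y2 | 6 | 7 | 1 | 6 | dave | frank
After WHERE (2 rows):
parts.code | parts.id | parts.score | parts.price | sales.id | sales.owner | sales.name
Y2 | 6 | 7 | 1 | 6 | carol | eve
Y2 | 6 | 7 | 1 | 6 | dave | frank
After GROUP BY (1 rows):
parts.price | n
1 | 2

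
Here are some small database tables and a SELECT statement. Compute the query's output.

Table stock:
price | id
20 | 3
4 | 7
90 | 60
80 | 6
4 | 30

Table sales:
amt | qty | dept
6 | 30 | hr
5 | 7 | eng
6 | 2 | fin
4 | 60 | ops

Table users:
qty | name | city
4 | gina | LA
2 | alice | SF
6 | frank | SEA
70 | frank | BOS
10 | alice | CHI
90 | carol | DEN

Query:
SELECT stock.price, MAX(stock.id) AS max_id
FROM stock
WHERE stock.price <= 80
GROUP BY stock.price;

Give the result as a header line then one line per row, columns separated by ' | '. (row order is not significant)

After WHERE (4 rows):
stock.price | stock.id
20 | 3
4 | 7
80 | 6
4 | 30
After GROUP BY (3 rows):
stock.price | max_id
20 | 3
4 | 30
80 | 6

== RESULT ==
stock.price | max_id
20 | 3
4 | 30
80 | 6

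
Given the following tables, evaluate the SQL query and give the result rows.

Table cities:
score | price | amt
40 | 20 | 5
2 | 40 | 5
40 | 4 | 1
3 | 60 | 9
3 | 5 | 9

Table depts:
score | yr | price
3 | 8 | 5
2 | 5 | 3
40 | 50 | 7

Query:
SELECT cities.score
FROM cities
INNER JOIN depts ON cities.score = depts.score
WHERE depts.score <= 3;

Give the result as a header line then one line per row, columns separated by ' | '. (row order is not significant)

After JOIN depts (5 rows):
cities.score | cities.price | cities.amt | depts.score | depts.yr | depts.price
40 | 20 | 5 | 40 | 50 | 7
2 | 40 | 5 | 2 | 5 | 3
40 | 4 | 1 | 40 | 50 | 7
3 | 60 | 9 | 3 | 8 | 5
3 | 5 | 9 | 3 | 8 | 5
After WHERE (3 rows):
cities.score | cities.price | cities.amt | depts.score | depts.yr | depts.price
2 | 40 | 5 | 2 | 5 | 3
3 | 60 | 9 | 3 | 8 | 5
3 | 5 | 9 | 3 | 8 | 5
After SELECT (3 rows):
cities.score
2
3
3

== RESULT ==
cities.score
2
3
3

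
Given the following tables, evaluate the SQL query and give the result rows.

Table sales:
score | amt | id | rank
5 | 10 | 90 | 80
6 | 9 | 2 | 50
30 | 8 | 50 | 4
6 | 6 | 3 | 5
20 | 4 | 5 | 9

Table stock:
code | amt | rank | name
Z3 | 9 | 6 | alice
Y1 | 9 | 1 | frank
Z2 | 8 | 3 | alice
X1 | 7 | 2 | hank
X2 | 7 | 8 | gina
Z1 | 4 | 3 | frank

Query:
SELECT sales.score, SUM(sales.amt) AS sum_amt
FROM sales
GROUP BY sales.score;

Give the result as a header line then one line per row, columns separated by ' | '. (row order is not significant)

After GROUP BY (4 rows):
sales.score | sum_amt
5 | 10
6 | 15
30 | 8
20 | 4

== RESULT ==
sales.score | sum_amt
5 | 10
6 | 15
30 | 8
20 | 4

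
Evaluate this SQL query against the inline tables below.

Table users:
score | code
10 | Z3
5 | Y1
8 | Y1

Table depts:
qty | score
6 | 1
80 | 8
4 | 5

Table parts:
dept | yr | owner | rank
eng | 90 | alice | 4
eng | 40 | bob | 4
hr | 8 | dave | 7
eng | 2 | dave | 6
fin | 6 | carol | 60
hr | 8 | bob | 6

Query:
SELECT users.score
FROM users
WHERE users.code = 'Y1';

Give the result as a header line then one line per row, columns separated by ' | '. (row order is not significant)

After WHERE (2 rows):
users.score | users.code
5 | Y1
8 | Y1
After SELECT (2 rows):
users.score
5
8

== RESULT ==
users.score
5
8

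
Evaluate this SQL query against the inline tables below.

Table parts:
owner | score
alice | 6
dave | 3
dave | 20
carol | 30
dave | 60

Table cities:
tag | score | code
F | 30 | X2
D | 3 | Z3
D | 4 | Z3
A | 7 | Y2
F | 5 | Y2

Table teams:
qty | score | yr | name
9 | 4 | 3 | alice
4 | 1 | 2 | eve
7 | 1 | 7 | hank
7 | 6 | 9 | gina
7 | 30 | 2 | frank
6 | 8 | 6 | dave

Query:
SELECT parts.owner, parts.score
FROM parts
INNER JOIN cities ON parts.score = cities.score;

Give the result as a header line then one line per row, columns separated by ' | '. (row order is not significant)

== RESULT ==
parts.owner | parts.score
dave | 3
carol | 30

Derivation:
After JOIN cities (2 rows):
parts.owner | parts.score | cities.tag | cities.score | cities.code
dave | 3 | D | 3 | Z3
carol | 30 | F | 30 | X2
After SELECT (2 rows):
parts.owner | parts.score
dave | 3
carol | 30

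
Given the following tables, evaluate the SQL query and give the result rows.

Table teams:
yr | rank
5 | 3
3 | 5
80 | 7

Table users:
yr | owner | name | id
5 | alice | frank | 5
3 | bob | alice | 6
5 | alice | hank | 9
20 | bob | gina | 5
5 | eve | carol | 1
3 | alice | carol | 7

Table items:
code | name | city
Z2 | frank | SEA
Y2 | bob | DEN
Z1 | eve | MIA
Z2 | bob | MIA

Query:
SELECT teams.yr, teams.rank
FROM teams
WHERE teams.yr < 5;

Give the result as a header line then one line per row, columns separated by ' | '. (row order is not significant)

After WHERE (1 rows):
teams.yr | teams.rank
3 | 5
After SELECT (1 rows):
teams.yr | teams.rank
3 | 5

== RESULT ==
teams.yr | teams.rank
3 | 5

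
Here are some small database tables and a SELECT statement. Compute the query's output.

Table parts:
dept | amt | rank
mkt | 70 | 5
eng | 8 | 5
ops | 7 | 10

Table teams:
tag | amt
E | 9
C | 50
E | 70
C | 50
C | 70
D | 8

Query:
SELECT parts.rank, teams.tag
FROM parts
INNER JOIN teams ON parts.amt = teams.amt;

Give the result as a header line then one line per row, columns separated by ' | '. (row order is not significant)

After JOIN teams (3 rows):
parts.dept | parts.amt | parts.rank | teams.tag | teams.amt
mkt | 70 | 5 | E | 70
mkt | 70 | 5 | C | 70
eng | 8 | 5 | D | 8
After SELECT (3 rows):
parts.rank | teams.tag
5 | E
5 | C
5 | D

== RESULT ==
parts.rank | teams.tag
5 | E
5 | C
5 | D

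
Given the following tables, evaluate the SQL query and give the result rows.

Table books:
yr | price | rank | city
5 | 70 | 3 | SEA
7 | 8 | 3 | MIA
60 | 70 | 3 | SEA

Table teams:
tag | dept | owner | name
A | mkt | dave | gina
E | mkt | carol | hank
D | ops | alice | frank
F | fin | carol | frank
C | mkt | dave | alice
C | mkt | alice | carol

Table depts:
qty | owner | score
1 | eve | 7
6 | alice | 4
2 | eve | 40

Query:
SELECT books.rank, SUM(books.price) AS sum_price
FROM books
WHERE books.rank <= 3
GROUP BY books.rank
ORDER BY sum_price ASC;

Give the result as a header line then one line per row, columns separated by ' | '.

== RESULT ==
books.rank | sum_price
3 | 148

Derivation:
After WHERE (3 rows):
books.yr | books.price | books.rank | books.city
5 | 70 | 3 | SEA
7 | 8 | 3 | MIA
60 | 70 | 3 | SEA
After GROUP BY (1 rows):
books.rank | sum_price
3 | 148
After ORDER BY (1 rows):
books.rank | sum_price
3 | 148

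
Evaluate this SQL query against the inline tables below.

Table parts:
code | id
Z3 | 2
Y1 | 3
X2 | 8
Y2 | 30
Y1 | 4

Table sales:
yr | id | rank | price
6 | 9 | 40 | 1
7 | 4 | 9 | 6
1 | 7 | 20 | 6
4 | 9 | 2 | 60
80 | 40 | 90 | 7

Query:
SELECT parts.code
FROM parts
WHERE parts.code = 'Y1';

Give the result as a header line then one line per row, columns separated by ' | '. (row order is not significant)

== RESULT ==
parts.code
Y1
Y1

Derivation:
After WHERE (2 rows):
parts.code | parts.id
Y1 | 3
Y1 | 4
After SELECT (2 rows):
parts.code
Y1
Y1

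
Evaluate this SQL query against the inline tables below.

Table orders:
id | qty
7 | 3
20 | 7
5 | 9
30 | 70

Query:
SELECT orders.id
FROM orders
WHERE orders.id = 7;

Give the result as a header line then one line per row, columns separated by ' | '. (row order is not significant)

After WHERE (1 rows):
orders.id | orders.qty
7 | 3
After SELECT (1 rows):
orders.id
7

== RESULT ==
orders.id
7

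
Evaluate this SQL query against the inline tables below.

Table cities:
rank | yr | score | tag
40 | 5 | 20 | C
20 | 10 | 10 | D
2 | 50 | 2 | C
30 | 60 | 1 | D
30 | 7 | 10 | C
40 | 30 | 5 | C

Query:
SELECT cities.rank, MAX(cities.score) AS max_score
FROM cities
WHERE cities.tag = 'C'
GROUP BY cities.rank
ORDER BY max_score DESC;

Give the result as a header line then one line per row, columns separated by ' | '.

== RESULT ==
cities.rank | max_score
40 | 20
30 | 10
2 | 2

Derivation:
After WHERE (4 rows):
cities.rank | cities.yr | cities.score | cities.tag
40 | 5 | 20 | C
2 | 50 | 2 | C
30 | 7 | 10 | C
40 | 30 | 5 | C
After GROUP BY (3 rows):
cities.rank | max_score
40 | 20
2 | 2
30 | 10
After ORDER BY (3 rows):
cities.rank | max_score
40 | 20
30 | 10
2 | 2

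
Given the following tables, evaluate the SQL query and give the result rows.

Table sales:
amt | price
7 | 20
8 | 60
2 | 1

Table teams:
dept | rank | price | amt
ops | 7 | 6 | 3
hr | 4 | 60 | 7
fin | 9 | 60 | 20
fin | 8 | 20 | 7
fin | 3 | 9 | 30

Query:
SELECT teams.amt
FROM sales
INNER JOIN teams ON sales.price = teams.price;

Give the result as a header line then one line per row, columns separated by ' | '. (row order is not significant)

After JOIN teams (3 rows):
sales.amt | sales.price | teams.dept | teams.rank | teams.price | teams.amt
7 | 20 | fin | 8 | 20 | 7
8 | 60 | hr | 4 | 60 | 7
8 | 60 | fin | 9 | 60 | 20
After SELECT (3 rows):
teams.amt
7
7
20

== RESULT ==
teams.amt
7
7
20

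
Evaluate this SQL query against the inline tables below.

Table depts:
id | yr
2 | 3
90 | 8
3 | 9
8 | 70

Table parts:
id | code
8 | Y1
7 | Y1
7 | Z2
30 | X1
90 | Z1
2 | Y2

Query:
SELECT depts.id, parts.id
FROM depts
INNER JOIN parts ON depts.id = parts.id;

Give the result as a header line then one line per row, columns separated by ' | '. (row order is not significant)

== RESULT ==
depts.id | parts.id
2 | 2
90 | 90
8 | 8

Derivation:
After JOIN parts (3 rows):
depts.id | depts.yr | parts.id | parts.code
2 | 3 | 2 | Y2
90 | 8 | 90 | Z1
8 | 70 | 8 | Y1
After SELECT (3 rows):
depts.id | parts.id
2 | 2
90 | 90
8 | 8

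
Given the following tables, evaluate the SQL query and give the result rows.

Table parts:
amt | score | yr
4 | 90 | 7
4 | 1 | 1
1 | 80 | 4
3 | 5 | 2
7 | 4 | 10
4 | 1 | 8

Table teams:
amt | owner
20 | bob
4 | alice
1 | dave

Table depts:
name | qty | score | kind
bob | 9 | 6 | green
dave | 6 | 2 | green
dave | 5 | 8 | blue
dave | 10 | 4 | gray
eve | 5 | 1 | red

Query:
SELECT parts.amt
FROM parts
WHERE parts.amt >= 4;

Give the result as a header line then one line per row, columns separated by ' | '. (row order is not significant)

After WHERE (4 rows):
parts.amt | parts.score | parts.yr
4 | 90 | 7
4 | 1 | 1
7 | 4 | 10
4 | 1 | 8
After SELECT (4 rows):
parts.amt
4
4
7
4

== RESULT ==
parts.amt
4
4
7
4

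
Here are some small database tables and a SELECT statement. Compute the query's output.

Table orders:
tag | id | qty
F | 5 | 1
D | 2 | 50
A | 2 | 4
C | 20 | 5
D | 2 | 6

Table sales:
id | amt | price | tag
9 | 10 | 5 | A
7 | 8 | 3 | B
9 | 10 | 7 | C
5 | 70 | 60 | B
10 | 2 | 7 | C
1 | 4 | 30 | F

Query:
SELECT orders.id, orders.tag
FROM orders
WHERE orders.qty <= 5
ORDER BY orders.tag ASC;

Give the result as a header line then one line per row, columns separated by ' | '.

== RESULT ==
orders.id | orders.tag
2 | A
20 | C
5 | F

Derivation:
After WHERE (3 rows):
orders.tag | orders.id | orders.qty
F | 5 | 1
A | 2 | 4
C | 20 | 5
After SELECT (3 rows):
orders.id | orders.tag
5 | F
2 | A
20 | C
After ORDER BY (3 rows):
orders.id | orders.tag
2 | A
20 | C
5 | F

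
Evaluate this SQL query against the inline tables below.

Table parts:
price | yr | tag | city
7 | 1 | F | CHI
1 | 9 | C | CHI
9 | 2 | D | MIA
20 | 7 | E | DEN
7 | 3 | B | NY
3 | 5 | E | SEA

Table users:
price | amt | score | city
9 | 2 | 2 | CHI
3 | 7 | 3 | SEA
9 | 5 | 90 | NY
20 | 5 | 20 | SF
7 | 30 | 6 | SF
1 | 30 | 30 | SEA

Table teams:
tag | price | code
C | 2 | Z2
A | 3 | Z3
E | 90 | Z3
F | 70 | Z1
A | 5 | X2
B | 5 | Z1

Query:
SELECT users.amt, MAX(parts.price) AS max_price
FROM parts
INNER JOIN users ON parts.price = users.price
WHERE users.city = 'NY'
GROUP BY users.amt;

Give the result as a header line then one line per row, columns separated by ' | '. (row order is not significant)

== RESULT ==
users.amt | max_price
5 | 9

Derivation:
After JOIN users (7 rows):
parts.price | parts.yr | parts.tag | parts.city | users.price | users.amt | users.score | users.city
7 | 1 | F | CHI | 7 | 30 | 6 | SF
1 | 9 | C | CHI | 1 | 30 | 30 | SEA
9 | 2 | D | MIA | 9 | 2 | 2 | CHI
9 | 2 | D | MIA | 9 | 5 | 90 | NY
20 | 7 | E | DEN | 20 | 5 | 20 | SF
7 | 3 | B | NY | 7 | 30 | 6 | SF
3 | 5 | E | SEA | 3 | 7 | 3 | SEA
After WHERE (1 rows):
parts.price | parts.yr | parts.tag | parts.city | users.price | users.amt | users.score | users.city
9 | 2 | D | MIA | 9 | 5 | 90 | NY
After GROUP BY (1 rows):
users.amt | max_price
5 | 9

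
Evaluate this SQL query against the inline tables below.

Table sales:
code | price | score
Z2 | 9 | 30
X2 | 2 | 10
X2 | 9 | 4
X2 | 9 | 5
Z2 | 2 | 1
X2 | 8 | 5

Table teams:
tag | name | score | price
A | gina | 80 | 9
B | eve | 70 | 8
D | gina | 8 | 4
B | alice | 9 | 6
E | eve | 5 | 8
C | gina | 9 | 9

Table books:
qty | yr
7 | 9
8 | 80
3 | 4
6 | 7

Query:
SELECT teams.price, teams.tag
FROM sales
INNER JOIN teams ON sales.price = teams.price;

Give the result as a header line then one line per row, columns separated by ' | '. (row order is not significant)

== RESULT ==
teams.price | teams.tag
9 | A
9 | C
9 | A
9 | C
9 | A
9 | C
8 | B
8 | E

Derivation:
After JOIN teams (8 rows):
sales.code | sales.price | sales.score | teams.tag | teams.name | teams.score | teams.price
Z2 | 9 | 30 | A | gina | 80 | 9
Z2 | 9 | 30 | C | gina | 9 | 9
X2 | 9 | 4 | A | gina | 80 | 9
X2 | 9 | 4 | C | gina | 9 | 9
X2 | 9 | 5 | A | gina | 80 | 9
X2 | 9 | 5 | C | gina | 9 | 9
X2 | 8 | 5 | B | eve | 70 | 8
X2 | 8 | 5 | E | eve | 5 | 8
After SELECT (8 rows):
teams.price | teams.tag
9 | A
9 | C
9 | A
9 | C
9 | A
9 | C
8 | B
8 | E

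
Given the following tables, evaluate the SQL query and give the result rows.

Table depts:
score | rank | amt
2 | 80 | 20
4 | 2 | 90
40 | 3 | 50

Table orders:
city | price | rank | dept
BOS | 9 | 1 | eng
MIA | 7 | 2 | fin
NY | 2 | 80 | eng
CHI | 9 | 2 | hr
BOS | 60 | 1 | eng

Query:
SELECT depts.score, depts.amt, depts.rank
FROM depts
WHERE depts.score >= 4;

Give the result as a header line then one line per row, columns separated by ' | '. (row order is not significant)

== RESULT ==
depts.score | depts.amt | depts.rank
4 | 90 | 2
40 | 50 | 3

Derivation:
After WHERE (2 rows):
depts.score | depts.rank | depts.amt
4 | 2 | 90
40 | 3 | 50
After SELECT (2 rows):
depts.score | depts.amt | depts.rank
4 | 90 | 2
40 | 50 | 3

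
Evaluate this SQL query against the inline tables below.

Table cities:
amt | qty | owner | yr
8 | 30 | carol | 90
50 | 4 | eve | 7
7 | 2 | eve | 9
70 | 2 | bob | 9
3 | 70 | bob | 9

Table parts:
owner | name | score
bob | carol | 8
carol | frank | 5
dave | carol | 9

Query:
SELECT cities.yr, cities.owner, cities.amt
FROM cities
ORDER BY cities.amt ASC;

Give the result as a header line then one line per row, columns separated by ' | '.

After SELECT (5 rows):
cities.yr | cities.owner | cities.amt
90 | carol | 8
7 | eve | 50
9 | eve | 7
9 | bob | 70
9 | bob | 3
After ORDER BY (5 rows):
cities.yr | cities.owner | cities.amt
9 | bob | 3
9 | eve | 7
90 | carol | 8
7 | eve | 50
9 | bob | 70

== RESULT ==
cities.yr | cities.owner | cities.amt
9 | bob | 3
9 | eve | 7
90 | carol | 8
7 | eve | 50
9 | bob | 70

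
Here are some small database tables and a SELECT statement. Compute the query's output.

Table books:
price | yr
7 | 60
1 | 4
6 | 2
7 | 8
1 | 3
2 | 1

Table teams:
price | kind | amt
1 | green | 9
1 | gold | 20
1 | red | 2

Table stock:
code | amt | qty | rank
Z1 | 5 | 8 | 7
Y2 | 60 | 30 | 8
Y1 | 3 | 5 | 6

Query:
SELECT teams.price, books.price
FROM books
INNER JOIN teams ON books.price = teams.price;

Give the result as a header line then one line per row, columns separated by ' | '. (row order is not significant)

== RESULT ==
teams.price | books.price
1 | 1
1 | 1
1 | 1
1 | 1
1 | 1
1 | 1

Derivation:
After JOIN teams (6 rows):
books.price | books.yr | teams.price | teams.kind | teams.amt
1 | 4 | 1 | green | 9
1 | 4 | 1 | gold | 20
1 | 4 | 1 | red | 2
1 | 3 | 1 | green | 9
1 | 3 | 1 | gold | 20
1 | 3 | 1 | red | 2
After SELECT (6 rows):
teams.price | books.price
1 | 1
1 | 1
1 | 1
1 | 1
1 | 1
1 | 1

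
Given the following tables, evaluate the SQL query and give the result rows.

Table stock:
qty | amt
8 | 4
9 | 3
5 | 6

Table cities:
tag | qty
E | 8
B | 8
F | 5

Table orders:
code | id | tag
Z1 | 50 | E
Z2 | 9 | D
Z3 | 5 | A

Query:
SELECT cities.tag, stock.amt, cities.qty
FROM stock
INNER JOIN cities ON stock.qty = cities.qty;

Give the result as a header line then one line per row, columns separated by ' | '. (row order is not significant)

After JOIN cities (3 rows):
stock.qty | stock.amt | cities.tag | cities.qty
8 | 4 | E | 8
8 | 4 | B | 8
5 | 6 | F | 5
After SELECT (3 rows):
cities.tag | stock.amt | cities.qty
E | 4 | 8
B | 4 | 8
F | 6 | 5

== RESULT ==
cities.tag | stock.amt | cities.qty
E | 4 | 8
B | 4 | 8
F | 6 | 5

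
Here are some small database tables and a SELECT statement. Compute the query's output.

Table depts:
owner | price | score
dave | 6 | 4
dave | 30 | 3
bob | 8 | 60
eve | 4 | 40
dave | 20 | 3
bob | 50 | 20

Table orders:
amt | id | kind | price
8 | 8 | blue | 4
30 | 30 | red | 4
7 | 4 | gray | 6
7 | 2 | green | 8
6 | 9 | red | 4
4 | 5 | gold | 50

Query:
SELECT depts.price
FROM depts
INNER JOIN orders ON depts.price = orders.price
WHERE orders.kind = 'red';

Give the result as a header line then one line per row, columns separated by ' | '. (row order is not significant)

After JOIN orders (6 rows):
depts.owner | depts.price | depts.score | orders.amt | orders.id | orders.kind | orders.price
dave | 6 | 4 | 7 | 4 | gray | 6
bob | 8 | 60 | 7 | 2 | green | 8
eve | 4 | 40 | 8 | 8 | blue | 4
eve | 4 | 40 | 30 | 30 | red | 4
eve | 4 | 40 | 6 | 9 | red | 4
bob | 50 | 20 | 4 | 5 | gold | 50
After WHERE (2 rows):
depts.owner | depts.price | depts.score | orders.amt | orders.id | orders.kind | orders.price
eve | 4 | 40 | 30 | 30 | red | 4
eve | 4 | 40 | 6 | 9 | red | 4
After SELECT (2 rows):
depts.price
4
4

== RESULT ==
depts.price
4
4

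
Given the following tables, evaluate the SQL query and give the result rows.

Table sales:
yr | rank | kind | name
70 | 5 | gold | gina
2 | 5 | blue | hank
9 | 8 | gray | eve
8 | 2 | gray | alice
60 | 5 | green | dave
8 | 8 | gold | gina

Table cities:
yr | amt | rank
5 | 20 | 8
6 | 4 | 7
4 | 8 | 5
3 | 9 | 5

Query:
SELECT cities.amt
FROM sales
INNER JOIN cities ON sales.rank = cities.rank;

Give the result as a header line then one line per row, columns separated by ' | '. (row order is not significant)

After JOIN cities (8 rows):
sales.yr | sales.rank | sales.kind | sales.name | cities.yr | cities.amt | cities.rank
70 | 5 | gold | gina | 4 | 8 | 5
70 | 5 | gold | gina | 3 | 9 | 5
2 | 5 | blue | hank | 4 | 8 | 5
2 | 5 | blue | hank | 3 | 9 | 5
9 | 8 | gray | eve | 5 | 20 | 8
60 | 5 | green | dave | 4 | 8 | 5
60 | 5 | green | dave | 3 | 9 | 5
8 | 8 | gold | gina | 5 | 20 | 8
After SELECT (8 rows):
cities.amt
8
9
8
9
20
8
9
20

== RESULT ==
cities.amt
8
9
8
9
20
8
9
20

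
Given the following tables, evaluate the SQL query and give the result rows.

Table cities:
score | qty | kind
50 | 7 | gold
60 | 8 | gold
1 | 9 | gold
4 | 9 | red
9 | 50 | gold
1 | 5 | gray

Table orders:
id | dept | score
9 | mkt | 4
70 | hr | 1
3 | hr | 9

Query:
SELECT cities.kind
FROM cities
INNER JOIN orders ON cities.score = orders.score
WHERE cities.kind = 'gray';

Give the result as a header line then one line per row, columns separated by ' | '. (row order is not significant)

== RESULT ==
cities.kind
gray

Derivation:
After JOIN orders (4 rows):
cities.score | cities.qty | cities.kind | orders.id | orders.dept | orders.score
1 | 9 | gold | 70 | hr | 1
4 | 9 | red | 9 | mkt | 4
9 | 50 | gold | 3 | hr | 9
1 | 5 | gray | 70 | hr | 1
After WHERE (1 rows):
cities.score | cities.qty | cities.kind | orders.id | orders.dept | orders.score
1 | 5 | gray | 70 | hr | 1
After SELECT (1 rows):
cities.kind
gray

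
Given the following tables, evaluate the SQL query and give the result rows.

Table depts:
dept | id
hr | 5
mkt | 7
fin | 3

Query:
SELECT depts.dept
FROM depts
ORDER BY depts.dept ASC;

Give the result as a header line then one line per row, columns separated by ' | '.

== RESULT ==
depts.dept
fin
hr
mkt

Derivation:
After SELECT (3 rows):
depts.dept
hr
mkt
fin
After ORDER BY (3 rows):
depts.dept
fin
hr
mkt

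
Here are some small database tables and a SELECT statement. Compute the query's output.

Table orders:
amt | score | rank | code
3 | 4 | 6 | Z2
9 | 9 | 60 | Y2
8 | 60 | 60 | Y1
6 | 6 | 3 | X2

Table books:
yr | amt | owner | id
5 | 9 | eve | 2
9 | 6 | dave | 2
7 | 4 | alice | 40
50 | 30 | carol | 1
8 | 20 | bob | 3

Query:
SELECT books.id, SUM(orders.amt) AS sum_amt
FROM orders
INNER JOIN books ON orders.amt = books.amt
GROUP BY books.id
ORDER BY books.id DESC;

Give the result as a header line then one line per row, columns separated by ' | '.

== RESULT ==
books.id | sum_amt
2 | 15

Derivation:
After JOIN books (2 rows):
orders.amt | orders.score | orders.rank | orders.code | books.yr | books.amt | books.owner | books.id
9 | 9 | 60 | Y2 | 5 | 9 | eve | 2
6 | 6 | 3 | X2 | 9 | 6 | dave | 2
After GROUP BY (1 rows):
books.id | sum_amt
2 | 15
After ORDER BY (1 rows):
books.id | sum_amt
2 | 15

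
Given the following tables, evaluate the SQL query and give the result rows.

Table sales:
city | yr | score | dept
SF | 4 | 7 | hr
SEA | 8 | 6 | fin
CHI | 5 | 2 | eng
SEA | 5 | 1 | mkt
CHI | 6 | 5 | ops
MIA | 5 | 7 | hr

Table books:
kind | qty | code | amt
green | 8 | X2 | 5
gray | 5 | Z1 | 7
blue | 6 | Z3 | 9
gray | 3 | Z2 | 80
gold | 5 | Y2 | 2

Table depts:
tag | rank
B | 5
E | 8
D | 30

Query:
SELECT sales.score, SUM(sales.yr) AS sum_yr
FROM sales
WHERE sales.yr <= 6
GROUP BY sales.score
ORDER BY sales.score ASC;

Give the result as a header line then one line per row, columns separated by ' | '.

== RESULT ==
sales.score | sum_yr
1 | 5
2 | 5
5 | 6
7 | 9

Derivation:
After WHERE (5 rows):
sales.city | sales.yr | sales.score | sales.dept
SF | 4 | 7 | hr
CHI | 5 | 2 | eng
SEA | 5 | 1 | mkt
CHI | 6 | 5 | ops
MIA | 5 | 7 | hr
After GROUP BY (4 rows):
sales.score | sum_yr
7 | 9
2 | 5
1 | 5
5 | 6
After ORDER BY (4 rows):
sales.score | sum_yr
1 | 5
2 | 5
5 | 6
7 | 9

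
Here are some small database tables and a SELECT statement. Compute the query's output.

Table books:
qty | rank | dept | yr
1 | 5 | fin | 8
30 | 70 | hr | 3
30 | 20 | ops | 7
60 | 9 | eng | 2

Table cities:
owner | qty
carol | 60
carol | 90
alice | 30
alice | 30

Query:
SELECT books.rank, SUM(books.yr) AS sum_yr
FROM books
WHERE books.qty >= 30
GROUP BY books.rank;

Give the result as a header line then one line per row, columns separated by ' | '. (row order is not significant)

After WHERE (3 rows):
books.qty | books.rank | books.dept | books.yr
30 | 70 | hr | 3
30 | 20 | ops | 7
60 | 9 | eng | 2
After GROUP BY (3 rows):
books.rank | sum_yr
70 | 3
20 | 7
9 | 2

== RESULT ==
books.rank | sum_yr
70 | 3
20 | 7
9 | 2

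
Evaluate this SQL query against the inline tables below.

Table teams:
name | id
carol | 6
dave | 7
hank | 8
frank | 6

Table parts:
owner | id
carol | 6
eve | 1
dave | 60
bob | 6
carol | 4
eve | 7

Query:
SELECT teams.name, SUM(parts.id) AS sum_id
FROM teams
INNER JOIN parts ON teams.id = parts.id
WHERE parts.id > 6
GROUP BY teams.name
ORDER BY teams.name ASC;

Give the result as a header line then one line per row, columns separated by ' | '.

== RESULT ==
teams.name | sum_id
dave | 7

Derivation:
After JOIN parts (5 rows):
teams.name | teams.id | parts.owner | parts.id
carol | 6 | carol | 6
carol | 6 | bob | 6
dave | 7 | eve | 7
frank | 6 | carol | 6
frank | 6 | bob | 6
After WHERE (1 rows):
teams.name | teams.id | parts.owner | parts.id
dave | 7 | eve | 7
After GROUP BY (1 rows):
teams.name | sum_id
dave | 7
After ORDER BY (1 rows):
teams.name | sum_id
dave | 7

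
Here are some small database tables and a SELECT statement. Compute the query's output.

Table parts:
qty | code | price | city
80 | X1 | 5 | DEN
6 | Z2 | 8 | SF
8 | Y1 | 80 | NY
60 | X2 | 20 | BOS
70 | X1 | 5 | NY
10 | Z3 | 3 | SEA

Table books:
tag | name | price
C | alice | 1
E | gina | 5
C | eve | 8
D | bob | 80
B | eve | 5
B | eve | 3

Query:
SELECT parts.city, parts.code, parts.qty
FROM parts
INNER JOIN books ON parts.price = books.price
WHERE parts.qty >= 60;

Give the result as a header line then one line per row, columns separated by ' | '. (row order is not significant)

== RESULT ==
parts.city | parts.code | parts.qty
DEN | X1 | 80
DEN | X1 | 80
NY | X1 | 70
NY | X1 | 70

Derivation:
After JOIN books (7 rows):
parts.qty | parts.code | parts.price | parts.city | books.tag | books.name | books.price
80 | X1 | 5 | DEN | E | gina | 5
80 | X1 | 5 | DEN | B | eve | 5
6 | Z2 | 8 | SF | C | eve | 8
8 | Y1 | 80 | NY | D | bob | 80
70 | X1 | 5 | NY | E | gina | 5
70 | X1 | 5 | NY | B | eve | 5
10 | Z3 | 3 | SEA | B | eve | 3
After WHERE (4 rows):
parts.qty | parts.code | parts.price | parts.city | books.tag | books.name | books.price
80 | X1 | 5 | DEN | E | gina | 5
80 | X1 | 5 | DEN | B | eve | 5
70 | X1 | 5 | NY | E | gina | 5
70 | X1 | 5 | NY | B | eve | 5
After SELECT (4 rows):
parts.city | parts.code | parts.qty
DEN | X1 | 80
DEN | X1 | 80
NY | X1 | 70
NY | X1 | 70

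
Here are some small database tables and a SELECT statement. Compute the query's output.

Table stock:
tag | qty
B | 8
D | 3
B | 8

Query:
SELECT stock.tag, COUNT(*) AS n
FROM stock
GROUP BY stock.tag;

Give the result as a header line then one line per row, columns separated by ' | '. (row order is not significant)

== RESULT ==
stock.tag | n
B | 2
D | 1

Derivation:
After GROUP BY (2 rows):
stock.tag | n
B | 2
D | 1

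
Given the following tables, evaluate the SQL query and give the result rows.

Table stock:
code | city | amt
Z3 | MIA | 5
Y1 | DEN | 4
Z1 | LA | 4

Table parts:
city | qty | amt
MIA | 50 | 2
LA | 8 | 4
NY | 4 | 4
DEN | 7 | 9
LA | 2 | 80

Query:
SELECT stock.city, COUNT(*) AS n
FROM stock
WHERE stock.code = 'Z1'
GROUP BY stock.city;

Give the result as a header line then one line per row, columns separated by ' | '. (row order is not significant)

== RESULT ==
stock.city | n
LA | 1

Derivation:
After WHERE (1 rows):
stock.code | stock.city | stock.amt
Z1 | LA | 4
After GROUP BY (1 rows):
stock.city | n
LA | 1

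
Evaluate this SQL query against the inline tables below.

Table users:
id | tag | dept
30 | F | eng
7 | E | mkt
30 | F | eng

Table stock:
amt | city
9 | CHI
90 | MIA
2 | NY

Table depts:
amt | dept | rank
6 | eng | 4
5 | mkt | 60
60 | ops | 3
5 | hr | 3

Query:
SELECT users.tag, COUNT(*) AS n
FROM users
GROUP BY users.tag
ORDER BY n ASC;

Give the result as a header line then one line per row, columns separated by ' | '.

== RESULT ==
users.tag | n
E | 1
F | 2

Derivation:
After GROUP BY (2 rows):
users.tag | n
F | 2
E | 1
After ORDER BY (2 rows):
users.tag | n
E | 1
F | 2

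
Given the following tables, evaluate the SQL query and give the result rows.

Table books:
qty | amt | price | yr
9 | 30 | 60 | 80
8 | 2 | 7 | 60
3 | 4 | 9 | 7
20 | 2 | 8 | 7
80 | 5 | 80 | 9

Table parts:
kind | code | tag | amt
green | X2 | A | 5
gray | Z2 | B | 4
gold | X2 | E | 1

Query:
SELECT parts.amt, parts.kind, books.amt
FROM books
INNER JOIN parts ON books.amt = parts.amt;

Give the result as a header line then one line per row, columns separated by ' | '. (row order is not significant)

After JOIN parts (2 rows):
books.qty | books.amt | books.price | books.yr | parts.kind | parts.code | parts.tag | parts.amt
3 | 4 | 9 | 7 | gray | Z2 | B | 4
80 | 5 | 80 | 9 | green | X2 | A | 5
After SELECT (2 rows):
parts.amt | parts.kind | books.amt
4 | gray | 4
5 | green | 5

== RESULT ==
parts.amt | parts.kind | books.amt
4 | gray | 4
5 | green | 5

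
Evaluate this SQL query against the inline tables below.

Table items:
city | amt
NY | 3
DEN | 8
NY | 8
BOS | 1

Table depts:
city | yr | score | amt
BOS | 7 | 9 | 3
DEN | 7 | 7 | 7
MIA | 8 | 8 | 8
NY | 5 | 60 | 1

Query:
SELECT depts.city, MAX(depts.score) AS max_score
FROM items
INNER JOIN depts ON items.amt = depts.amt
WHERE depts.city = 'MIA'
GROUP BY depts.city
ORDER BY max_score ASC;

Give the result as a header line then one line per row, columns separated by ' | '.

== RESULT ==
depts.city | max_score
MIA | 8

Derivation:
After JOIN depts (4 rows):
items.city | items.amt | depts.city | depts.yr | depts.score | depts.amt
NY | 3 | BOS | 7 | 9 | 3
DEN | 8 | MIA | 8 | 8 | 8
NY | 8 | MIA | 8 | 8 | 8
BOS | 1 | NY | 5 | 60 | 1
After WHERE (2 rows):
items.city | items.amt | depts.city | depts.yr | depts.score | depts.amt
DEN | 8 | MIA | 8 | 8 | 8
NY | 8 | MIA | 8 | 8 | 8
After GROUP BY (1 rows):
depts.city | max_score
MIA | 8
After ORDER BY (1 rows):
depts.city | max_score
MIA | 8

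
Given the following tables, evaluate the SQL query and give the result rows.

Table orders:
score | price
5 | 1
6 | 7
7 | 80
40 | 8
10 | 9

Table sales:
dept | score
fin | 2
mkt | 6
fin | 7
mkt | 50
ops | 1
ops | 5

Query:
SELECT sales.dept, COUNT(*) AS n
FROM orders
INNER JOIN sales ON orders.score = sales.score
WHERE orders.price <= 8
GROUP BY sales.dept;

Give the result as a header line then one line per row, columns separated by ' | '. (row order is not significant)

After JOIN sales (3 rows):
orders.score | orders.price | sales.dept | sales.score
5 | 1 | ops | 5
6 | 7 | mkt | 6
7 | 80 | fin | 7
After WHERE (2 rows):
orders.score | orders.price | sales.dept | sales.score
5 | 1 | ops | 5
6 | 7 | mkt | 6
After GROUP BY (2 rows):
sales.dept | n
ops | 1
mkt | 1

== RESULT ==
sales.dept | n
ops | 1
mkt | 1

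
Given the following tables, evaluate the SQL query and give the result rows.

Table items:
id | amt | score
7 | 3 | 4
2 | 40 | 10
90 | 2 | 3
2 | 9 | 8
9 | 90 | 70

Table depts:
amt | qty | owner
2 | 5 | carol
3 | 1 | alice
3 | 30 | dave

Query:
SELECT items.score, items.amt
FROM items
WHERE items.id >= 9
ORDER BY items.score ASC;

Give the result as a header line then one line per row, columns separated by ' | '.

== RESULT ==
items.score | items.amt
3 | 2
70 | 90

Derivation:
After WHERE (2 rows):
items.id | items.amt | items.score
90 | 2 | 3
9 | 90 | 70
After SELECT (2 rows):
items.score | items.amt
3 | 2
70 | 90
After ORDER BY (2 rows):
items.score | items.amt
3 | 2
70 | 90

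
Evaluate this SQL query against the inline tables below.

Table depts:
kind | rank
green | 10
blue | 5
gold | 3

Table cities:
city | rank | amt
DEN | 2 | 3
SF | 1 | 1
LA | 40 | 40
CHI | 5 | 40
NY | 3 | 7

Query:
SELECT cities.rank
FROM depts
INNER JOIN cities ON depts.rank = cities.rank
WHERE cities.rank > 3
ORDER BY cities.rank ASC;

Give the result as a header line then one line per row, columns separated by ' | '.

After JOIN cities (2 rows):
depts.kind | depts.rank | cities.city | cities.rank | cities.amt
blue | 5 | CHI | 5 | 40
gold | 3 | NY | 3 | 7
After WHERE (1 rows):
depts.kind | depts.rank | cities.city | cities.rank | cities.amt
blue | 5 | CHI | 5 | 40
After SELECT (1 rows):
cities.rank
5
After ORDER BY (1 rows):
cities.rank
5

== RESULT ==
cities.rank
5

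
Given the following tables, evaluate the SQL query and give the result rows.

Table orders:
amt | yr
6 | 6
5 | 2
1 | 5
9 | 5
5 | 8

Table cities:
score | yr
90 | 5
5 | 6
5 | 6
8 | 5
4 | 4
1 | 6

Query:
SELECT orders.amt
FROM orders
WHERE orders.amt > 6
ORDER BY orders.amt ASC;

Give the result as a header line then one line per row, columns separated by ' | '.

After WHERE (1 rows):
orders.amt | orders.yr
9 | 5
After SELECT (1 rows):
orders.amt
9
After ORDER BY (1 rows):
orders.amt
9

== RESULT ==
orders.amt
9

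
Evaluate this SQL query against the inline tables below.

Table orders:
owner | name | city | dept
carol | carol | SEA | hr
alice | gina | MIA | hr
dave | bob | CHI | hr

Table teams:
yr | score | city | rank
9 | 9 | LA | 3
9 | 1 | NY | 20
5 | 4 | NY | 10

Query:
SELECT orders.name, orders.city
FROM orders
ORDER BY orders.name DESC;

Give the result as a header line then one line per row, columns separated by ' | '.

After SELECT (3 rows):
orders.name | orders.city
carol | SEA
gina | MIA
bob | CHI
After ORDER BY (3 rows):
orders.name | orders.city
gina | MIA
carol | SEA
bob | CHI

== RESULT ==
orders.name | orders.city
gina | MIA
carol | SEA
bob | CHI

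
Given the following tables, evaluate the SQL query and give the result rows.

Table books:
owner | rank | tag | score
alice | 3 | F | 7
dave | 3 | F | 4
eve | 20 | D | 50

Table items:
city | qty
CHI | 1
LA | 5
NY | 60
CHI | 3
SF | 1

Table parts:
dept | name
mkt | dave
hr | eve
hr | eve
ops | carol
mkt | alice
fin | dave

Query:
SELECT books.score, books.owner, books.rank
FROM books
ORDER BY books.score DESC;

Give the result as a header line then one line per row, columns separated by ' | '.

After SELECT (3 rows):
books.score | books.owner | books.rank
7 | alice | 3
4 | dave | 3
50 | eve | 20
After ORDER BY (3 rows):
books.score | books.owner | books.rank
50 | eve | 20
7 | alice | 3
4 | dave | 3

== RESULT ==
books.score | books.owner | books.rank
50 | eve | 20
7 | alice | 3
4 | dave | 3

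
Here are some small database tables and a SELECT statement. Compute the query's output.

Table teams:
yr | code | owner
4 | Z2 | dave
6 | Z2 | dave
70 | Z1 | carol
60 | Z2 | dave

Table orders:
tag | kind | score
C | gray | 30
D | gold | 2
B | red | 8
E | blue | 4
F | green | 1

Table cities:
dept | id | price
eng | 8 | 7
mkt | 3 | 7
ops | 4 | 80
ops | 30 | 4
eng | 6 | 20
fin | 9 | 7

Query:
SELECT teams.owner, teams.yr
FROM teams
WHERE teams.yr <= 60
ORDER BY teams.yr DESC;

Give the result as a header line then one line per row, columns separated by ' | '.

After WHERE (3 rows):
teams.yr | teams.code | teams.owner
4 | Z2 | dave
6 | Z2 | dave
60 | Z2 | dave
After SELECT (3 rows):
teams.owner | teams.yr
dave | 4
dave | 6
dave | 60
After ORDER BY (3 rows):
teams.owner | teams.yr
dave | 60
dave | 6
dave | 4

== RESULT ==
teams.owner | teams.yr
dave | 60
dave | 6
dave | 4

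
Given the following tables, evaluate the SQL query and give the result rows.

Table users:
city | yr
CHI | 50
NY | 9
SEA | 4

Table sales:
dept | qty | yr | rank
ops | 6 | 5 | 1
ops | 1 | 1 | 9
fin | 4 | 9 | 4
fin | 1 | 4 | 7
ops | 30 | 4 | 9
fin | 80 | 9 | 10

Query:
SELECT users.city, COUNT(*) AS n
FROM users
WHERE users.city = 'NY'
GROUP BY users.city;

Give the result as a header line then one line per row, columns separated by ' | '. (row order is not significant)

== RESULT ==
users.city | n
NY | 1

Derivation:
After WHERE (1 rows):
users.city | users.yr
NY | 9
After GROUP BY (1 rows):
users.city | n
NY | 1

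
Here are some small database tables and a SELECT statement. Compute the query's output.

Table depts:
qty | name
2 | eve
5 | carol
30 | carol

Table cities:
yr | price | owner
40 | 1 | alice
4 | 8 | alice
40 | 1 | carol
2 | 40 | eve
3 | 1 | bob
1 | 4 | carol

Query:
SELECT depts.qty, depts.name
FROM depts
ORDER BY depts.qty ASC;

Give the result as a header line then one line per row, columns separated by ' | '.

== RESULT ==
depts.qty | depts.name
2 | eve
5 | carol
30 | carol

Derivation:
After SELECT (3 rows):
depts.qty | depts.name
2 | eve
5 | carol
30 | carol
After ORDER BY (3 rows):
depts.qty | depts.name
2 | eve
5 | carol
30 | carol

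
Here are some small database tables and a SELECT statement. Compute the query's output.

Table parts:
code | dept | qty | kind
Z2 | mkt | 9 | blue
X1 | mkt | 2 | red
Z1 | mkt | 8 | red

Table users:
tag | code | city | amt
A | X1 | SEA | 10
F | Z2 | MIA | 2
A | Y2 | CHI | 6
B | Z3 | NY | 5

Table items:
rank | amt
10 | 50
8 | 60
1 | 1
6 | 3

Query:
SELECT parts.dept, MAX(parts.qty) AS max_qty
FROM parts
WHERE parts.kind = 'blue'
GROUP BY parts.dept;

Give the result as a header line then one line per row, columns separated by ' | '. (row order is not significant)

After WHERE (1 rows):
parts.code | parts.dept | parts.qty | parts.kind
Z2 | mkt | 9 | blue
After GROUP BY (1 rows):
parts.dept | max_qty
mkt | 9

== RESULT ==
parts.dept | max_qty
mkt | 9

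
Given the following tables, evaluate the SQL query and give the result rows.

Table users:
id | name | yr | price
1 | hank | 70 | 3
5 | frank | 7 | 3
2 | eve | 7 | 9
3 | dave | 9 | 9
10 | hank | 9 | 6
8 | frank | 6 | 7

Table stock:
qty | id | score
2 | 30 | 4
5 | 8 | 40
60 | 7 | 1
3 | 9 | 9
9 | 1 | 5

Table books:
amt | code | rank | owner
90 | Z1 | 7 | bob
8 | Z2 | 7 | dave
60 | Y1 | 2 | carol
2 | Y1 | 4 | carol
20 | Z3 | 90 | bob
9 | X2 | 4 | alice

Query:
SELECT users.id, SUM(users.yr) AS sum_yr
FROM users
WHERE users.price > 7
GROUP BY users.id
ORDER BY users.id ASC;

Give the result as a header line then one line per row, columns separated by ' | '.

After WHERE (2 rows):
users.id | users.name | users.yr | users.price
2 | eve | 7 | 9
3 | dave | 9 | 9
After GROUP BY (2 rows):
users.id | sum_yr
2 | 7
3 | 9
After ORDER BY (2 rows):
users.id | sum_yr
2 | 7
3 | 9

== RESULT ==
users.id | sum_yr
2 | 7
3 | 9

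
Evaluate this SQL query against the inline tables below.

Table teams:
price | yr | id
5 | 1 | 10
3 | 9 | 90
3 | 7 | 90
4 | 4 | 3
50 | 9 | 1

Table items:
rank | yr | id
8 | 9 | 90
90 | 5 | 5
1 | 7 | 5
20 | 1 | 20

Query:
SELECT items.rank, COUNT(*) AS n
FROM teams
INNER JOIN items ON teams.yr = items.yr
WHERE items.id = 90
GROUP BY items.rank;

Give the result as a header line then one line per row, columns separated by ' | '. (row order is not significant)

After JOIN items (4 rows):
teams.price | teams.yr | teams.id | items.rank | items.yr | items.id
5 | 1 | 10 | 20 | 1 | 20
3 | 9 | 90 | 8 | 9 | 90
3 | 7 | 90 | 1 | 7 | 5
50 | 9 | 1 | 8 | 9 | 90
After WHERE (2 rows):
teams.price | teams.yr | teams.id | items.rank | items.yr | items.id
3 | 9 | 90 | 8 | 9 | 90
50 | 9 | 1 | 8 | 9 | 90
After GROUP BY (1 rows):
items.rank | n
8 | 2

== RESULT ==
items.rank | n
8 | 2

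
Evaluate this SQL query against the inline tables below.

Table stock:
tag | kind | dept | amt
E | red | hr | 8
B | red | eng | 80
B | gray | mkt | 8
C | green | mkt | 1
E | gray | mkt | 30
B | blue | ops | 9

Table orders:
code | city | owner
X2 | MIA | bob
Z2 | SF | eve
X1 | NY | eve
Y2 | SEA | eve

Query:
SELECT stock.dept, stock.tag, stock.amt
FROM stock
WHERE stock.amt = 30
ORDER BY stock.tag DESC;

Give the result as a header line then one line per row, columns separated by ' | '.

After WHERE (1 rows):
stock.tag | stock.kind | stock.dept | stock.amt
E | gray | mkt | 30
After SELECT (1 rows):
stock.dept | stock.tag | stock.amt
mkt | E | 30
After ORDER BY (1 rows):
stock.dept | stock.tag | stock.amt
mkt | E | 30

== RESULT ==
stock.dept | stock.tag | stock.amt
mkt | E | 30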